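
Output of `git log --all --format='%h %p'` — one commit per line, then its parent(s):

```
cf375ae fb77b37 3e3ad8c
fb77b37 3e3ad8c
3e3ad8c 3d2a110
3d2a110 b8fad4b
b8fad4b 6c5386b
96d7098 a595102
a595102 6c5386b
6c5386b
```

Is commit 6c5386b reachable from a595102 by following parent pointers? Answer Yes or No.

Yes

Ancestors of a595102 (commits reachable by following parents): {6c5386b, a595102}.
6c5386b is in that set, so it is an ancestor of a595102.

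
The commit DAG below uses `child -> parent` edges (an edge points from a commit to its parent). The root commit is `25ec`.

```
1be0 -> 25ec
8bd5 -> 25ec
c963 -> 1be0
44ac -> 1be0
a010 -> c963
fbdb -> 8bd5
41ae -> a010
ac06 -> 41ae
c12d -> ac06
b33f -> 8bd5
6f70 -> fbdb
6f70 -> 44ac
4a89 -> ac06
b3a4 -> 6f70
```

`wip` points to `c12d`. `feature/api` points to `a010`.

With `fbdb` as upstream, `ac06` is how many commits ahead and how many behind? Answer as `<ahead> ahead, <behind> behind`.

5 ahead, 2 behind

Reachable from ac06: {1be0, 25ec, 41ae, a010, ac06, c963}.
Reachable from fbdb: {25ec, 8bd5, fbdb}.
Only in ac06's history (ahead): {1be0, 41ae, a010, ac06, c963} — 5.
Only in fbdb's history (behind): {8bd5, fbdb} — 2.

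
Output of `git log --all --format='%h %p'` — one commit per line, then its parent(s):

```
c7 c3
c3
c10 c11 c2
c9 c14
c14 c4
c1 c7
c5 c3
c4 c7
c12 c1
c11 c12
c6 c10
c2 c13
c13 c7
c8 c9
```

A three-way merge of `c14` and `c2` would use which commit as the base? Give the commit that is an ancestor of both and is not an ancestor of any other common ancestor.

Ancestors of c14: {c14, c3, c4, c7}.
Ancestors of c2: {c13, c2, c3, c7}.
Common ancestors: {c3, c7}.
Among these, c7 is not an ancestor of any other common ancestor — it is the merge base.

c7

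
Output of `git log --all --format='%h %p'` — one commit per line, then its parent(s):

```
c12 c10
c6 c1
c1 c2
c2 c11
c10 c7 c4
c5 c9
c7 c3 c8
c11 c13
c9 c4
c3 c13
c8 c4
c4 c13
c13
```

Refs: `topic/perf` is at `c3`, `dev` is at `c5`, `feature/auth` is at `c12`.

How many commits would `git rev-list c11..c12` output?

6

Reachable from c12: {c10, c12, c13, c3, c4, c7, c8}.
Reachable from c11: {c11, c13}.
In c12's history but not c11's: {c10, c12, c3, c4, c7, c8} — 6 commits.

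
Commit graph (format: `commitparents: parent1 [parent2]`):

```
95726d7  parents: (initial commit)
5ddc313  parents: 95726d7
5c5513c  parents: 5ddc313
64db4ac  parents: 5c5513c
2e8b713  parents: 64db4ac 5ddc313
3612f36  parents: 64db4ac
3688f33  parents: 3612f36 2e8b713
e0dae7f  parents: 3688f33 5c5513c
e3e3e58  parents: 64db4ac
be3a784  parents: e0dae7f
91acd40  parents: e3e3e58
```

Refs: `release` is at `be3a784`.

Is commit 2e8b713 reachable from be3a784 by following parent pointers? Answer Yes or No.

Yes

Ancestors of be3a784 (commits reachable by following parents): {2e8b713, 3612f36, 3688f33, 5c5513c, 5ddc313, 64db4ac, 95726d7, be3a784, e0dae7f}.
2e8b713 is in that set, so it is an ancestor of be3a784.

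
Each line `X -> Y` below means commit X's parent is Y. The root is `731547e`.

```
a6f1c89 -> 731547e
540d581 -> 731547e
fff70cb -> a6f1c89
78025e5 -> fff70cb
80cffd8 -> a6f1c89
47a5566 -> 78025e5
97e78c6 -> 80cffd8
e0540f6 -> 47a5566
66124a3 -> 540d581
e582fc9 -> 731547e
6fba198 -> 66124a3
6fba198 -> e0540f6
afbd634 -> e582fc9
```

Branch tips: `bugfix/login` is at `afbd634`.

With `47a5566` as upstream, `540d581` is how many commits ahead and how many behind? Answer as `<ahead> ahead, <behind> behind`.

Reachable from 540d581: {540d581, 731547e}.
Reachable from 47a5566: {47a5566, 731547e, 78025e5, a6f1c89, fff70cb}.
Only in 540d581's history (ahead): {540d581} — 1.
Only in 47a5566's history (behind): {47a5566, 78025e5, a6f1c89, fff70cb} — 4.

1 ahead, 4 behind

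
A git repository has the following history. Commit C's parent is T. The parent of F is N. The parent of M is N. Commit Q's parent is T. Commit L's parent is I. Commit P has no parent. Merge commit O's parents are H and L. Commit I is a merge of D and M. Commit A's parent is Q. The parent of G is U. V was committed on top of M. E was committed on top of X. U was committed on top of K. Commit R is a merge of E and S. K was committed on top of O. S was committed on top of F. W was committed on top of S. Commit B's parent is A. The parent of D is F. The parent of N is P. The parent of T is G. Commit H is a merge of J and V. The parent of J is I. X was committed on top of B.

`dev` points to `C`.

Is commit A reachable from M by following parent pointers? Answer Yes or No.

No

Ancestors of M: {M, N, P}.
A is not in that set, so it is not an ancestor of M.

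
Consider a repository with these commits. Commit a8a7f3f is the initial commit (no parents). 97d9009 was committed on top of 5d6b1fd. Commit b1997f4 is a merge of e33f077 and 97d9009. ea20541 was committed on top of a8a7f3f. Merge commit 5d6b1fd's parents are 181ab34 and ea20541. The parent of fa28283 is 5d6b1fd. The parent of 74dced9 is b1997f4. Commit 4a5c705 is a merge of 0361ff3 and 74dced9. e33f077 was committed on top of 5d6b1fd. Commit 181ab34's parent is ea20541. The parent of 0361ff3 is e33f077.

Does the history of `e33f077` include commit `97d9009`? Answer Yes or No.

No

Ancestors of e33f077: {181ab34, 5d6b1fd, a8a7f3f, e33f077, ea20541}.
97d9009 is not in that set, so it is not an ancestor of e33f077.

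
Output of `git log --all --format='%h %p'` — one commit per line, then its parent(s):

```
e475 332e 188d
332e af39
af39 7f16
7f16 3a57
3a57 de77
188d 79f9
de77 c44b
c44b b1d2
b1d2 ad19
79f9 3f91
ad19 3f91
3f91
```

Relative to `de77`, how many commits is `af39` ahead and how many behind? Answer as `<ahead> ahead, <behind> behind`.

Reachable from af39: {3a57, 3f91, 7f16, ad19, af39, b1d2, c44b, de77}.
Reachable from de77: {3f91, ad19, b1d2, c44b, de77}.
Only in af39's history (ahead): {3a57, 7f16, af39} — 3.
Only in de77's history (behind): {} — 0.

3 ahead, 0 behind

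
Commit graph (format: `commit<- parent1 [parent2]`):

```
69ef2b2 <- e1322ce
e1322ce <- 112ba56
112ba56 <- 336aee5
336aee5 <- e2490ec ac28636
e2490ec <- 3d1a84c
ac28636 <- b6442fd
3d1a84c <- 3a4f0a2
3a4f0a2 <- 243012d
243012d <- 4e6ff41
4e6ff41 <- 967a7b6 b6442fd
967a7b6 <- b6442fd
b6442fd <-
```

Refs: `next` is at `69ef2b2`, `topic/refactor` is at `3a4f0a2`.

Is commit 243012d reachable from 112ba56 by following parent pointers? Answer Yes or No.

Yes

Ancestors of 112ba56 (commits reachable by following parents): {112ba56, 243012d, 336aee5, 3a4f0a2, 3d1a84c, 4e6ff41, 967a7b6, ac28636, b6442fd, e2490ec}.
243012d is in that set, so it is an ancestor of 112ba56.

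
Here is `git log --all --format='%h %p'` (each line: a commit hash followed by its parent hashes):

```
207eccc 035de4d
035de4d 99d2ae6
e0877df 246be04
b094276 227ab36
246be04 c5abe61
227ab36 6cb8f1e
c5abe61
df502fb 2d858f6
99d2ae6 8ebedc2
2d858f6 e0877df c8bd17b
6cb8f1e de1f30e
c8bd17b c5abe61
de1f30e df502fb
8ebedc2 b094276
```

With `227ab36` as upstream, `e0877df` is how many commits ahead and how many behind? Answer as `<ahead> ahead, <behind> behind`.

Reachable from e0877df: {246be04, c5abe61, e0877df}.
Reachable from 227ab36: {227ab36, 246be04, 2d858f6, 6cb8f1e, c5abe61, c8bd17b, de1f30e, df502fb, e0877df}.
Only in e0877df's history (ahead): {} — 0.
Only in 227ab36's history (behind): {227ab36, 2d858f6, 6cb8f1e, c8bd17b, de1f30e, df502fb} — 6.

0 ahead, 6 behind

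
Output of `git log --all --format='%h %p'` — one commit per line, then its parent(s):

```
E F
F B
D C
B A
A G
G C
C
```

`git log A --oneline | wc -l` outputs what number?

Walking parent pointers from A: reachable set = {A, C, G}.
That is 3 commits.

3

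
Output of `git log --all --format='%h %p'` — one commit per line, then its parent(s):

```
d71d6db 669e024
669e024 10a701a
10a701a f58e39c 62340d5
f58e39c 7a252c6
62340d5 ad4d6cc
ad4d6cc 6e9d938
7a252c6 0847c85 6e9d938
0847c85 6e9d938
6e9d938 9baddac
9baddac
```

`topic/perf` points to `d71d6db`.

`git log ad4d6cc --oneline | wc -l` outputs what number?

3

Walking parent pointers from ad4d6cc: reachable set = {6e9d938, 9baddac, ad4d6cc}.
That is 3 commits.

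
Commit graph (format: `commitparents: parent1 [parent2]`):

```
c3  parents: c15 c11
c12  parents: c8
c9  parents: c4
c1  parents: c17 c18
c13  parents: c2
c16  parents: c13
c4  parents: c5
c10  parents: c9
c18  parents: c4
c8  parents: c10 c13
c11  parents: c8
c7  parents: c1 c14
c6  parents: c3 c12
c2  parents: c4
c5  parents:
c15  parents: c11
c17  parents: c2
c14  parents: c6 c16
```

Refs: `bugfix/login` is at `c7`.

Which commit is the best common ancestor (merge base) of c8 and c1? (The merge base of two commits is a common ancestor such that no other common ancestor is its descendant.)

c2

Ancestors of c8: {c10, c13, c2, c4, c5, c8, c9}.
Ancestors of c1: {c1, c17, c18, c2, c4, c5}.
Common ancestors: {c2, c4, c5}.
Among these, c2 is not an ancestor of any other common ancestor — it is the merge base.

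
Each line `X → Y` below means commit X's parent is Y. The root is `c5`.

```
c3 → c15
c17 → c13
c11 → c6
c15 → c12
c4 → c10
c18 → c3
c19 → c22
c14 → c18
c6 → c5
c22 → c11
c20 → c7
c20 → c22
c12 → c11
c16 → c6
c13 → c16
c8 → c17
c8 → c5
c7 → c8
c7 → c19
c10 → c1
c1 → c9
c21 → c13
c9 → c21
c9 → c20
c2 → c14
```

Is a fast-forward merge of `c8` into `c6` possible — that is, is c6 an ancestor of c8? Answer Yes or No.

A fast-forward from c6 to c8 is possible iff c6 is an ancestor of c8.
Ancestors of c8: {c13, c16, c17, c5, c6, c8}.
c6 is among them, so fast-forward is possible.

Yes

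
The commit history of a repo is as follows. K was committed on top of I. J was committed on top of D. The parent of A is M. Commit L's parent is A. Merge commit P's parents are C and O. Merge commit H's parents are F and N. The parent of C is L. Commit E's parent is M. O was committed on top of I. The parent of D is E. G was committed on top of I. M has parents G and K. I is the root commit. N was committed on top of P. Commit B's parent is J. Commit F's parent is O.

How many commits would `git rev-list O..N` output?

8

Reachable from N: {A, C, G, I, K, L, M, N, O, P}.
Reachable from O: {I, O}.
In N's history but not O's: {A, C, G, K, L, M, N, P} — 8 commits.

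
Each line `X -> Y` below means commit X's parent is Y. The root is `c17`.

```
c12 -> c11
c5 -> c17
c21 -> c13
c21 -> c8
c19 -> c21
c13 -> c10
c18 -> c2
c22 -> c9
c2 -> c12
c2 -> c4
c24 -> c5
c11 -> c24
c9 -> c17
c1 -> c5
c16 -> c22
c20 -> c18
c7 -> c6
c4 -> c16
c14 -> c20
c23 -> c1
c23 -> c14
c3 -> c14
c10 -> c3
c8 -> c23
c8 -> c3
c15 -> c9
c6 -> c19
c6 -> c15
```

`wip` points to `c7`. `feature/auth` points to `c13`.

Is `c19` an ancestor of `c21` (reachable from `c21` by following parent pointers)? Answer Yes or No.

No

Ancestors of c21: {c1, c10, c11, c12, c13, c14, c16, c17, c18, c2, c20, c21, c22, c23, c24, c3, c4, c5, c8, c9}.
c19 is not in that set, so it is not an ancestor of c21.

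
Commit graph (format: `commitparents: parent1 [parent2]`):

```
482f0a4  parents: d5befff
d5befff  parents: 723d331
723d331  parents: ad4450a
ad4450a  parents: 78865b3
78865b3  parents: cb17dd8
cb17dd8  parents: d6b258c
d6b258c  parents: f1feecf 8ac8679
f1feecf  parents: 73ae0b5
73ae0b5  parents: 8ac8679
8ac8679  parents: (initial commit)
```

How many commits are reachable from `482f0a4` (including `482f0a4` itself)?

10

Walking parent pointers from 482f0a4: reachable set = {482f0a4, 723d331, 73ae0b5, 78865b3, 8ac8679, ad4450a, cb17dd8, d5befff, d6b258c, f1feecf}.
That is 10 commits.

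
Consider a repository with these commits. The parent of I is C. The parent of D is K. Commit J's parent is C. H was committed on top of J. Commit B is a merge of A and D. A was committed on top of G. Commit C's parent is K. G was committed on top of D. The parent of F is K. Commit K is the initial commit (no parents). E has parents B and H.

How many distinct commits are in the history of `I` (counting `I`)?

Walking parent pointers from I: reachable set = {C, I, K}.
That is 3 commits.

3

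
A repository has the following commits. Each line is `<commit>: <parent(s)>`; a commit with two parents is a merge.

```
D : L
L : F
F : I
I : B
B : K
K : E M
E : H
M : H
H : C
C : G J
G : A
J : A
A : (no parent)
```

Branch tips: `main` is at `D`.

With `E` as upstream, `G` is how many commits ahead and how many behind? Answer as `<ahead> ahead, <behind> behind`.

0 ahead, 4 behind

Reachable from G: {A, G}.
Reachable from E: {A, C, E, G, H, J}.
Only in G's history (ahead): {} — 0.
Only in E's history (behind): {C, E, H, J} — 4.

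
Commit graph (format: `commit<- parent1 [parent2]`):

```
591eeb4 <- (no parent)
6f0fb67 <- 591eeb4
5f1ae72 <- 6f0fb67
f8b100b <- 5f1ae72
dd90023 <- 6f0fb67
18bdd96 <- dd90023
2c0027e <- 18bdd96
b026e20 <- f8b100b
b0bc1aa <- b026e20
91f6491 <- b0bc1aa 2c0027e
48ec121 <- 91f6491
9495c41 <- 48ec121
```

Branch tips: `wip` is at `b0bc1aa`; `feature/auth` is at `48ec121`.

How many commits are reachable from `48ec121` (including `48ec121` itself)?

Walking parent pointers from 48ec121: reachable set = {18bdd96, 2c0027e, 48ec121, 591eeb4, 5f1ae72, 6f0fb67, 91f6491, b026e20, b0bc1aa, dd90023, f8b100b}.
That is 11 commits.

11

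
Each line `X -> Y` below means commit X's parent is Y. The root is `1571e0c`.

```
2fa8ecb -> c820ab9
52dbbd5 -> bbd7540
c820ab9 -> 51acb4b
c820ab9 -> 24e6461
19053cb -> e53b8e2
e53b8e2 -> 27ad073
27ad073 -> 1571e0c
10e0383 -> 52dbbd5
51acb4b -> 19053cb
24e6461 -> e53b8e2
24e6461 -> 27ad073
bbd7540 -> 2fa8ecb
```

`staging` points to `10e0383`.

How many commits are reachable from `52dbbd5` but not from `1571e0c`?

9

Reachable from 52dbbd5: {1571e0c, 19053cb, 24e6461, 27ad073, 2fa8ecb, 51acb4b, 52dbbd5, bbd7540, c820ab9, e53b8e2}.
Reachable from 1571e0c: {1571e0c}.
In 52dbbd5's history but not 1571e0c's: {19053cb, 24e6461, 27ad073, 2fa8ecb, 51acb4b, 52dbbd5, bbd7540, c820ab9, e53b8e2} — 9 commits.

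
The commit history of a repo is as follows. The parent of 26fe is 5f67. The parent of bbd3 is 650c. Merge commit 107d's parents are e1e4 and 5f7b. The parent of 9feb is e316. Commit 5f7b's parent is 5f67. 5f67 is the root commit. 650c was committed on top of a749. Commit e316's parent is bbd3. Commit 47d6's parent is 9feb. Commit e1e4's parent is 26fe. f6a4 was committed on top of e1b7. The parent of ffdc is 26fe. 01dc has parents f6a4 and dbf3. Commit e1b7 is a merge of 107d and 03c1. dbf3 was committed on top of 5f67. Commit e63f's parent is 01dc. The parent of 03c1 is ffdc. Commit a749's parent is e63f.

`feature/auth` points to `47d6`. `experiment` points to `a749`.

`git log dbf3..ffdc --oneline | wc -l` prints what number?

2

Reachable from ffdc: {26fe, 5f67, ffdc}.
Reachable from dbf3: {5f67, dbf3}.
In ffdc's history but not dbf3's: {26fe, ffdc} — 2 commits.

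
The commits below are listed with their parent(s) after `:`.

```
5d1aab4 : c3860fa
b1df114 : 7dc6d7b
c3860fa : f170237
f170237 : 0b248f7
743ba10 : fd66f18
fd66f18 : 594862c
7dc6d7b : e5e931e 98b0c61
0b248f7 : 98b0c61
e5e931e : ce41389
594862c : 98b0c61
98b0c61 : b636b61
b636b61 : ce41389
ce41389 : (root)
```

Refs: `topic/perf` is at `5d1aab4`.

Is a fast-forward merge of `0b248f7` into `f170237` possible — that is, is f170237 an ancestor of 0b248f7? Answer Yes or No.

No

A fast-forward from f170237 to 0b248f7 is possible iff f170237 is an ancestor of 0b248f7.
Ancestors of 0b248f7: {0b248f7, 98b0c61, b636b61, ce41389}.
f170237 is not among them, so fast-forward is not possible.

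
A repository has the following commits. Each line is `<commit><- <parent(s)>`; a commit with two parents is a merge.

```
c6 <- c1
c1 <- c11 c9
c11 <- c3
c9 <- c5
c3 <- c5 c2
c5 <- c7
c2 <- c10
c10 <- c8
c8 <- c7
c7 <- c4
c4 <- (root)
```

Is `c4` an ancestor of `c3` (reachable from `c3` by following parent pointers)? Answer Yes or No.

Ancestors of c3 (commits reachable by following parents): {c10, c2, c3, c4, c5, c7, c8}.
c4 is in that set, so it is an ancestor of c3.

Yes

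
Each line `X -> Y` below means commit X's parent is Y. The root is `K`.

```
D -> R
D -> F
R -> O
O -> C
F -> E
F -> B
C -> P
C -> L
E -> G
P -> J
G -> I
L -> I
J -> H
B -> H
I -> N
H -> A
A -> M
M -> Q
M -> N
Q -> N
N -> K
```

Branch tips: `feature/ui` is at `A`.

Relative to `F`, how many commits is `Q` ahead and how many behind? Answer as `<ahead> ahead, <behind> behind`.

0 ahead, 8 behind

Reachable from Q: {K, N, Q}.
Reachable from F: {A, B, E, F, G, H, I, K, M, N, Q}.
Only in Q's history (ahead): {} — 0.
Only in F's history (behind): {A, B, E, F, G, H, I, M} — 8.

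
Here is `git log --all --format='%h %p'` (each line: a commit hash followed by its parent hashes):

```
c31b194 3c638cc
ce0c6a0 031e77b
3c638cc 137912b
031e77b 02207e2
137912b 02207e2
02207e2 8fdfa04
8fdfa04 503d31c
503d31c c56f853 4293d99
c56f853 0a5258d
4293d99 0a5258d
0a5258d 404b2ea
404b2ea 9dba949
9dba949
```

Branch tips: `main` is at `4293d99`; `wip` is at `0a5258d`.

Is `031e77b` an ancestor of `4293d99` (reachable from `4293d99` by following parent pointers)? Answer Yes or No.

No

Ancestors of 4293d99: {0a5258d, 404b2ea, 4293d99, 9dba949}.
031e77b is not in that set, so it is not an ancestor of 4293d99.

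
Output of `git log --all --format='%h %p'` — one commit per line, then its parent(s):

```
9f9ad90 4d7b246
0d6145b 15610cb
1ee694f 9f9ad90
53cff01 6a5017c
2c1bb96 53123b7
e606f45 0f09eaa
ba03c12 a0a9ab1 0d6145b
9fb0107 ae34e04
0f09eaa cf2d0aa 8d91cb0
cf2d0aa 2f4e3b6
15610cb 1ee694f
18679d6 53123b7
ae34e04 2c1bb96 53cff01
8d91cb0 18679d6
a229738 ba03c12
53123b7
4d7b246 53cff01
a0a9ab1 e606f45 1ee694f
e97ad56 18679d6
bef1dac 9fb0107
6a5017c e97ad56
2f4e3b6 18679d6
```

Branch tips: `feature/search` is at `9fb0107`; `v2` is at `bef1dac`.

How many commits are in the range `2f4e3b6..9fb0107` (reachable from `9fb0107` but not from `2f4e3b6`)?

6

Reachable from 9fb0107: {18679d6, 2c1bb96, 53123b7, 53cff01, 6a5017c, 9fb0107, ae34e04, e97ad56}.
Reachable from 2f4e3b6: {18679d6, 2f4e3b6, 53123b7}.
In 9fb0107's history but not 2f4e3b6's: {2c1bb96, 53cff01, 6a5017c, 9fb0107, ae34e04, e97ad56} — 6 commits.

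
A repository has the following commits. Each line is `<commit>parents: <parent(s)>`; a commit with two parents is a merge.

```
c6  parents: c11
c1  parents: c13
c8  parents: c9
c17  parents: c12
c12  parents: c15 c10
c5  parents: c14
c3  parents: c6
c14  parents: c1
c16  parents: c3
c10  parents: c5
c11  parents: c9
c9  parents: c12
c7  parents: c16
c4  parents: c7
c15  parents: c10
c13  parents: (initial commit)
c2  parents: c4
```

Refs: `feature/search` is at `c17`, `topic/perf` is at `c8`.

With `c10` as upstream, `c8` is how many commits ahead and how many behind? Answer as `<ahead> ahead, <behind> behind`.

Reachable from c8: {c1, c10, c12, c13, c14, c15, c5, c8, c9}.
Reachable from c10: {c1, c10, c13, c14, c5}.
Only in c8's history (ahead): {c12, c15, c8, c9} — 4.
Only in c10's history (behind): {} — 0.

4 ahead, 0 behind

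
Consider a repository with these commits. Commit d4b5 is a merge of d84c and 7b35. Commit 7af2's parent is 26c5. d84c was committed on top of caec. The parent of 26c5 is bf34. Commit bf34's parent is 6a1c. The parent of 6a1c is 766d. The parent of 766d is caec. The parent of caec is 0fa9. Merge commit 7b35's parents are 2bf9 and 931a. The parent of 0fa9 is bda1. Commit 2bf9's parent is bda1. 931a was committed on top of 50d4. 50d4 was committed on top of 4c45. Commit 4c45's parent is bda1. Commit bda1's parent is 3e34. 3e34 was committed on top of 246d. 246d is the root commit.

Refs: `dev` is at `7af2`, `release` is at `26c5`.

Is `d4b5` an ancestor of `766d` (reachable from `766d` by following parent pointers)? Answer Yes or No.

No

Ancestors of 766d: {0fa9, 246d, 3e34, 766d, bda1, caec}.
d4b5 is not in that set, so it is not an ancestor of 766d.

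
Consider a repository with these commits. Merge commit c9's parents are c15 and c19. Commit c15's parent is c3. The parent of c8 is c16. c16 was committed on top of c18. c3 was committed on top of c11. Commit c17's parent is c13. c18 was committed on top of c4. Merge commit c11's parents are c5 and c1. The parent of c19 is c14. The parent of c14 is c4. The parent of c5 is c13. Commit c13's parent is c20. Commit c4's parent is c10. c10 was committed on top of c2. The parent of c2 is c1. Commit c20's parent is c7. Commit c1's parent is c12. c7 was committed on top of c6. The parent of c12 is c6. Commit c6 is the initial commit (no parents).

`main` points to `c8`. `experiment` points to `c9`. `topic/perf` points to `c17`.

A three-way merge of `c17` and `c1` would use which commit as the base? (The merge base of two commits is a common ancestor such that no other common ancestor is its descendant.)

c6

Ancestors of c17: {c13, c17, c20, c6, c7}.
Ancestors of c1: {c1, c12, c6}.
Common ancestors: {c6}.
The only common ancestor is c6, so it is the merge base.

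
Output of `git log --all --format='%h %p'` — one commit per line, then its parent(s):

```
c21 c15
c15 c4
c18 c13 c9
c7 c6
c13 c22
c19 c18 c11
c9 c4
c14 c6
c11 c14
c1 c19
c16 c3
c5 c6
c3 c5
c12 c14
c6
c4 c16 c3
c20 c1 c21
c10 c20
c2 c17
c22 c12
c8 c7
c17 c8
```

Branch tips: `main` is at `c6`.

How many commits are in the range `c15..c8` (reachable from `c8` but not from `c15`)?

Reachable from c8: {c6, c7, c8}.
Reachable from c15: {c15, c16, c3, c4, c5, c6}.
In c8's history but not c15's: {c7, c8} — 2 commits.

2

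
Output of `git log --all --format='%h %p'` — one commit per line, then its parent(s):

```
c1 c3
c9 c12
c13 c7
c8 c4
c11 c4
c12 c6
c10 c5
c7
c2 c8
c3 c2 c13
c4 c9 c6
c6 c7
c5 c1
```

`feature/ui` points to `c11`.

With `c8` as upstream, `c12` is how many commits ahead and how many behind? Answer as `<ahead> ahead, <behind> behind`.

0 ahead, 3 behind

Reachable from c12: {c12, c6, c7}.
Reachable from c8: {c12, c4, c6, c7, c8, c9}.
Only in c12's history (ahead): {} — 0.
Only in c8's history (behind): {c4, c8, c9} — 3.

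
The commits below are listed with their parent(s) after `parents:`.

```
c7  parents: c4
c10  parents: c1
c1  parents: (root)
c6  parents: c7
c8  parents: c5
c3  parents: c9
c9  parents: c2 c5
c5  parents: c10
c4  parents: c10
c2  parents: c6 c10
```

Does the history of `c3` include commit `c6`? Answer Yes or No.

Yes

Ancestors of c3 (commits reachable by following parents): {c1, c10, c2, c3, c4, c5, c6, c7, c9}.
c6 is in that set, so it is an ancestor of c3.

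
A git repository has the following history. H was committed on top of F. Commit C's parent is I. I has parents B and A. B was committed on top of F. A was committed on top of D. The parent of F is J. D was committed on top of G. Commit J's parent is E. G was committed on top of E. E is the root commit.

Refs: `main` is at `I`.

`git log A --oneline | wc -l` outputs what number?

Walking parent pointers from A: reachable set = {A, D, E, G}.
That is 4 commits.

4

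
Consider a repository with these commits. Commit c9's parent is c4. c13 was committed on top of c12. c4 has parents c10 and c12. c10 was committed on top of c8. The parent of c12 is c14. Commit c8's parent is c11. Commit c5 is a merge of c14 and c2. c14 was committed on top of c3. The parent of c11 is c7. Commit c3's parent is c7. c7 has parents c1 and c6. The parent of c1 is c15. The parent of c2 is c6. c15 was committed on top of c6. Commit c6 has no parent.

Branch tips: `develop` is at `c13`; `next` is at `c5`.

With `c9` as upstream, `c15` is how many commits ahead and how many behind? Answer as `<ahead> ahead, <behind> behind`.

Reachable from c15: {c15, c6}.
Reachable from c9: {c1, c10, c11, c12, c14, c15, c3, c4, c6, c7, c8, c9}.
Only in c15's history (ahead): {} — 0.
Only in c9's history (behind): {c1, c10, c11, c12, c14, c3, c4, c7, c8, c9} — 10.

0 ahead, 10 behind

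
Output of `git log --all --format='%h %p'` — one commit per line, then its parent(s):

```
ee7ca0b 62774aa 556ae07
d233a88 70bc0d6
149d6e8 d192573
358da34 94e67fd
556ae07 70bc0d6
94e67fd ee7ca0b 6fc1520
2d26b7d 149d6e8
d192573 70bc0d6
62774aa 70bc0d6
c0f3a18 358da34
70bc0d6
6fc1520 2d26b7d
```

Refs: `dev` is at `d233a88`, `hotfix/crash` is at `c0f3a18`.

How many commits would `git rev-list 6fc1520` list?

Walking parent pointers from 6fc1520: reachable set = {149d6e8, 2d26b7d, 6fc1520, 70bc0d6, d192573}.
That is 5 commits.

5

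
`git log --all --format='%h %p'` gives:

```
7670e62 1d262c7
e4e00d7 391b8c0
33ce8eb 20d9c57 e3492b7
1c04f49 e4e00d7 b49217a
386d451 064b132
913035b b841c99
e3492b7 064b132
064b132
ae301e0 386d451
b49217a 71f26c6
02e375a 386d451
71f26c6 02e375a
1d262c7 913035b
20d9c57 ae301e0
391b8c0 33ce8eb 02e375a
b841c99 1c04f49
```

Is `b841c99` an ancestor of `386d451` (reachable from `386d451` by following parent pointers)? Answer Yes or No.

No

Ancestors of 386d451: {064b132, 386d451}.
b841c99 is not in that set, so it is not an ancestor of 386d451.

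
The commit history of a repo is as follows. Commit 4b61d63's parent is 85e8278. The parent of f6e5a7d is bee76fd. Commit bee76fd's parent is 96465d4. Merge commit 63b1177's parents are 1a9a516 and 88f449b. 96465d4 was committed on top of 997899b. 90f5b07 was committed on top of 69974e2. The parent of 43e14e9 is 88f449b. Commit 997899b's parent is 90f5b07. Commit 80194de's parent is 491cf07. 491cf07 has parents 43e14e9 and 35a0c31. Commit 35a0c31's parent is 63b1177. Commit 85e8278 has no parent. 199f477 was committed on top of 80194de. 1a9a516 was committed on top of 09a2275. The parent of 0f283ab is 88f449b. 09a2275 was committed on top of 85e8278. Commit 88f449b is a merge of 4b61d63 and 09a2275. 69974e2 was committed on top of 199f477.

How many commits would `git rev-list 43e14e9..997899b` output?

9

Reachable from 997899b: {09a2275, 199f477, 1a9a516, 35a0c31, 43e14e9, 491cf07, 4b61d63, 63b1177, 69974e2, 80194de, 85e8278, 88f449b, 90f5b07, 997899b}.
Reachable from 43e14e9: {09a2275, 43e14e9, 4b61d63, 85e8278, 88f449b}.
In 997899b's history but not 43e14e9's: {199f477, 1a9a516, 35a0c31, 491cf07, 63b1177, 69974e2, 80194de, 90f5b07, 997899b} — 9 commits.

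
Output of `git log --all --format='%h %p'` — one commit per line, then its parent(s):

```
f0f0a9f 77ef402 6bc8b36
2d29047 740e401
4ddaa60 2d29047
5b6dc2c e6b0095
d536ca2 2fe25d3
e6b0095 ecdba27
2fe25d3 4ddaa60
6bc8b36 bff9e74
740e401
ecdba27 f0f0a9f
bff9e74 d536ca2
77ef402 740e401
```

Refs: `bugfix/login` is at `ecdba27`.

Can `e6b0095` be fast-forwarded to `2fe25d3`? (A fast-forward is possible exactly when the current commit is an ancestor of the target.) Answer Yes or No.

A fast-forward from e6b0095 to 2fe25d3 is possible iff e6b0095 is an ancestor of 2fe25d3.
Ancestors of 2fe25d3: {2d29047, 2fe25d3, 4ddaa60, 740e401}.
e6b0095 is not among them, so fast-forward is not possible.

No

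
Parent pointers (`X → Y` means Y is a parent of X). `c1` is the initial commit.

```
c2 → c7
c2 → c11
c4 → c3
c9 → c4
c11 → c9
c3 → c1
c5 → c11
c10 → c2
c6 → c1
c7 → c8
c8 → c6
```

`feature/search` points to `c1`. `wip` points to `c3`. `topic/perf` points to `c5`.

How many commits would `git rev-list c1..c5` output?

Reachable from c5: {c1, c11, c3, c4, c5, c9}.
Reachable from c1: {c1}.
In c5's history but not c1's: {c11, c3, c4, c5, c9} — 5 commits.

5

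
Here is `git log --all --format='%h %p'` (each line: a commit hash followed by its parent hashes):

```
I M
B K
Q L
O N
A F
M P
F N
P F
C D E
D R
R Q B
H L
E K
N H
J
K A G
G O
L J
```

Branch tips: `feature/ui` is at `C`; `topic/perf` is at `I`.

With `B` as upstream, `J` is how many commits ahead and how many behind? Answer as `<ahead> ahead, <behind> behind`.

0 ahead, 9 behind

Reachable from J: {J}.
Reachable from B: {A, B, F, G, H, J, K, L, N, O}.
Only in J's history (ahead): {} — 0.
Only in B's history (behind): {A, B, F, G, H, K, L, N, O} — 9.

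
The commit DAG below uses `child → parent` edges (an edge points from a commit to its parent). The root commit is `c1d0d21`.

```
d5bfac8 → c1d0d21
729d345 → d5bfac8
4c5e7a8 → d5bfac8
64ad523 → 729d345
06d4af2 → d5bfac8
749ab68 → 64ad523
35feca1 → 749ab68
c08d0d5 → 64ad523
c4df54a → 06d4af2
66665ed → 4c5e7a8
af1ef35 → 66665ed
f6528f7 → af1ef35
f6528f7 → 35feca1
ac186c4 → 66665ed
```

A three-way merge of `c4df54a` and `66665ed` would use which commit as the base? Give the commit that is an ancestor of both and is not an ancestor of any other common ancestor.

Ancestors of c4df54a: {06d4af2, c1d0d21, c4df54a, d5bfac8}.
Ancestors of 66665ed: {4c5e7a8, 66665ed, c1d0d21, d5bfac8}.
Common ancestors: {c1d0d21, d5bfac8}.
Among these, d5bfac8 is not an ancestor of any other common ancestor — it is the merge base.

d5bfac8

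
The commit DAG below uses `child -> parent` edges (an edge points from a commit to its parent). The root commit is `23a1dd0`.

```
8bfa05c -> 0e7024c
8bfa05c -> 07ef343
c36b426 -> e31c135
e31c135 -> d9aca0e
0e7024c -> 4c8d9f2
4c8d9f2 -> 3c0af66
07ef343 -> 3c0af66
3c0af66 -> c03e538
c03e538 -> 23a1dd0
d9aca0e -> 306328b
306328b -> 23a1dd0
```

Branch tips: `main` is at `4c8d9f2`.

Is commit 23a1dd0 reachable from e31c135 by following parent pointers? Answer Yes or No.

Ancestors of e31c135 (commits reachable by following parents): {23a1dd0, 306328b, d9aca0e, e31c135}.
23a1dd0 is in that set, so it is an ancestor of e31c135.

Yes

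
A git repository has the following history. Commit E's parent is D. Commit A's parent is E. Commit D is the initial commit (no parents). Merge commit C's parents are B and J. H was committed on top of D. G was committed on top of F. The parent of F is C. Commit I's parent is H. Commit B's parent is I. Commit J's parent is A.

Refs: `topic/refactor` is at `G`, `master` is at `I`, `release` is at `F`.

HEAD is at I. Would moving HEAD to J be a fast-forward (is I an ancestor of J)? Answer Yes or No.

No

A fast-forward from I to J is possible iff I is an ancestor of J.
Ancestors of J: {A, D, E, J}.
I is not among them, so fast-forward is not possible.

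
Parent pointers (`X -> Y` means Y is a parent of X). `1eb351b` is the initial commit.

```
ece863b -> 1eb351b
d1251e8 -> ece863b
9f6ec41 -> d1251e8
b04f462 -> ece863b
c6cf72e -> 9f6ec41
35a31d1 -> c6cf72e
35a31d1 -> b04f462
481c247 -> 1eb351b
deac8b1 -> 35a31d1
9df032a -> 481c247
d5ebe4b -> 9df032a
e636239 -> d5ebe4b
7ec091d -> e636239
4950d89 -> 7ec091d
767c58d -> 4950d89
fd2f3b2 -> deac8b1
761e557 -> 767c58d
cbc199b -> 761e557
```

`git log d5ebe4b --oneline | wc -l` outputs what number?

Walking parent pointers from d5ebe4b: reachable set = {1eb351b, 481c247, 9df032a, d5ebe4b}.
That is 4 commits.

4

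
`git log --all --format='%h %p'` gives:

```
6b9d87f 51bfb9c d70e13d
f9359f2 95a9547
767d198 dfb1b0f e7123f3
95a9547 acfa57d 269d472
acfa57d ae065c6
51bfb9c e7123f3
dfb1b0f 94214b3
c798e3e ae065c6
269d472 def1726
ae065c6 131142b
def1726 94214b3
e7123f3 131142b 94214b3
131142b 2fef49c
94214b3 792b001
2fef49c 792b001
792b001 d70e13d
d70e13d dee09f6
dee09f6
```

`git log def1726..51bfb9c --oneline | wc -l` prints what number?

4

Reachable from 51bfb9c: {131142b, 2fef49c, 51bfb9c, 792b001, 94214b3, d70e13d, dee09f6, e7123f3}.
Reachable from def1726: {792b001, 94214b3, d70e13d, dee09f6, def1726}.
In 51bfb9c's history but not def1726's: {131142b, 2fef49c, 51bfb9c, e7123f3} — 4 commits.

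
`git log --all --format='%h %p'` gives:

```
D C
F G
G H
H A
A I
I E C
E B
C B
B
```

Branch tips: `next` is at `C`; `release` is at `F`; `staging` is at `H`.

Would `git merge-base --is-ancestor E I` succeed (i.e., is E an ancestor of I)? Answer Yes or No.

Ancestors of I (commits reachable by following parents): {B, C, E, I}.
E is in that set, so it is an ancestor of I.

Yes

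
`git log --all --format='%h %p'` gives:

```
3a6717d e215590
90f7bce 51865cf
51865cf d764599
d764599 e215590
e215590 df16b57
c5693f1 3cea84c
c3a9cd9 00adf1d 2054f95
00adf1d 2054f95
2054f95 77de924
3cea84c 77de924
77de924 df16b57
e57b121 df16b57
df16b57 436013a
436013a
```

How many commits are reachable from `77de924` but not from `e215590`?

1

Reachable from 77de924: {436013a, 77de924, df16b57}.
Reachable from e215590: {436013a, df16b57, e215590}.
In 77de924's history but not e215590's: {77de924} — 1 commit.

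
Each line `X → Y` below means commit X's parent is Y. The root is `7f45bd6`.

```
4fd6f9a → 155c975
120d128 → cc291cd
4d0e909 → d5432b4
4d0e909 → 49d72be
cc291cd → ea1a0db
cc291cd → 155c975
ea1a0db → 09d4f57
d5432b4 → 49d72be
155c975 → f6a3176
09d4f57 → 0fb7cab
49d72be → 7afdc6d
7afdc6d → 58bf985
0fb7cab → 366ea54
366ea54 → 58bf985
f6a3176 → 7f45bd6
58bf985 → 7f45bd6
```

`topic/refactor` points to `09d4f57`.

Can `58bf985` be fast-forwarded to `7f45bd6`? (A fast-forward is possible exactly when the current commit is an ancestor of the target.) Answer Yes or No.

A fast-forward from 58bf985 to 7f45bd6 is possible iff 58bf985 is an ancestor of 7f45bd6.
Ancestors of 7f45bd6: {7f45bd6}.
58bf985 is not among them, so fast-forward is not possible.

No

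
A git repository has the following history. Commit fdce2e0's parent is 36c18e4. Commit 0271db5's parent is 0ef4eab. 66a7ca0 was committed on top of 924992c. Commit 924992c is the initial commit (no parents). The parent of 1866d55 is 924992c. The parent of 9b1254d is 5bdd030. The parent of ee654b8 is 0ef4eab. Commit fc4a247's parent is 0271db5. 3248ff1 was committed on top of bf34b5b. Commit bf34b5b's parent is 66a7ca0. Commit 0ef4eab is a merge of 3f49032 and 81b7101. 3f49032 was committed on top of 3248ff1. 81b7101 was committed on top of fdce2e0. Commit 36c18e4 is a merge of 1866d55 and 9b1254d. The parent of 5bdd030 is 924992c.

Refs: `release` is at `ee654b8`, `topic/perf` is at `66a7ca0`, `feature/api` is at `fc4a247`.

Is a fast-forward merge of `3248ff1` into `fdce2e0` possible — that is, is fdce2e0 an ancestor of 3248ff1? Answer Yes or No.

A fast-forward from fdce2e0 to 3248ff1 is possible iff fdce2e0 is an ancestor of 3248ff1.
Ancestors of 3248ff1: {3248ff1, 66a7ca0, 924992c, bf34b5b}.
fdce2e0 is not among them, so fast-forward is not possible.

No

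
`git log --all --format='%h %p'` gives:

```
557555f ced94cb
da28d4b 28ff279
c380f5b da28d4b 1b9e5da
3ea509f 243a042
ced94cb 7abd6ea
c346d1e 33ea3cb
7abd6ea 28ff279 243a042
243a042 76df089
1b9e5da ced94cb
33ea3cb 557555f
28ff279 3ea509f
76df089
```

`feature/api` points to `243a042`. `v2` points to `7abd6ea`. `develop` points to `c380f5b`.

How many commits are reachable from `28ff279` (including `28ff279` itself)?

Walking parent pointers from 28ff279: reachable set = {243a042, 28ff279, 3ea509f, 76df089}.
That is 4 commits.

4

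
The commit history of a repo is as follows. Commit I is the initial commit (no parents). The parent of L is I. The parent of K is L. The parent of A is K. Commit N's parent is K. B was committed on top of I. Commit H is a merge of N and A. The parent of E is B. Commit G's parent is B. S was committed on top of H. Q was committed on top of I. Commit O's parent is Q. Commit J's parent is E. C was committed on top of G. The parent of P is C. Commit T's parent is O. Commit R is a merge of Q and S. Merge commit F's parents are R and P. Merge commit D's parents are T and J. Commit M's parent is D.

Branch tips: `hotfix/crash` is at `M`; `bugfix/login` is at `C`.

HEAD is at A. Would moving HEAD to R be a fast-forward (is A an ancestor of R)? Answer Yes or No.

A fast-forward from A to R is possible iff A is an ancestor of R.
Ancestors of R: {A, H, I, K, L, N, Q, R, S}.
A is among them, so fast-forward is possible.

Yes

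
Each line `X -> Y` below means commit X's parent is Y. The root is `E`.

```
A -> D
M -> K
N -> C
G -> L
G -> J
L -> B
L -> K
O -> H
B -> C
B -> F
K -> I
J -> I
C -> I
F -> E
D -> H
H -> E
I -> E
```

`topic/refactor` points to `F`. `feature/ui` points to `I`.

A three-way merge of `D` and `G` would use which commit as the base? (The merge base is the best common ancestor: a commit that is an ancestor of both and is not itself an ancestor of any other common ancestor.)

E

Ancestors of D: {D, E, H}.
Ancestors of G: {B, C, E, F, G, I, J, K, L}.
Common ancestors: {E}.
The only common ancestor is E, so it is the merge base.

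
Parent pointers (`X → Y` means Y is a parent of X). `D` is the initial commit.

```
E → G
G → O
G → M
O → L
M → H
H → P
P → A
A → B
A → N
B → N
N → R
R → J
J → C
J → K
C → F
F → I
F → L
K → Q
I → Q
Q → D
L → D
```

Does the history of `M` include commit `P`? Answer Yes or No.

Yes

Ancestors of M (commits reachable by following parents): {A, B, C, D, F, H, I, J, K, L, M, N, P, Q, R}.
P is in that set, so it is an ancestor of M.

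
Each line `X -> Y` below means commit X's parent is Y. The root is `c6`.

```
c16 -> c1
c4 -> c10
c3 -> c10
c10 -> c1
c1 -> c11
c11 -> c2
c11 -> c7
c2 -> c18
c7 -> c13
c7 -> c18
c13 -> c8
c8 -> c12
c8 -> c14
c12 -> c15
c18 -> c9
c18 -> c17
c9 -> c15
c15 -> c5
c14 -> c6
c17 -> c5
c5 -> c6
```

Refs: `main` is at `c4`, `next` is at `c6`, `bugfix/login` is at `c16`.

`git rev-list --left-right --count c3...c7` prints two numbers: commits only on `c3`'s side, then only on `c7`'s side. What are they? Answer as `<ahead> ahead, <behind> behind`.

Reachable from c3: {c1, c10, c11, c12, c13, c14, c15, c17, c18, c2, c3, c5, c6, c7, c8, c9}.
Reachable from c7: {c12, c13, c14, c15, c17, c18, c5, c6, c7, c8, c9}.
Only in c3's history (ahead): {c1, c10, c11, c2, c3} — 5.
Only in c7's history (behind): {} — 0.

5 ahead, 0 behind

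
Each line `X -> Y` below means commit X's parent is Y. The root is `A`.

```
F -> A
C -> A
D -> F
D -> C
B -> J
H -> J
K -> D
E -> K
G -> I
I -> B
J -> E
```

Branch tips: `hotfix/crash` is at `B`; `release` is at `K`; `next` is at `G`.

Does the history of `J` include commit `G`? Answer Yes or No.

Ancestors of J: {A, C, D, E, F, J, K}.
G is not in that set, so it is not an ancestor of J.

No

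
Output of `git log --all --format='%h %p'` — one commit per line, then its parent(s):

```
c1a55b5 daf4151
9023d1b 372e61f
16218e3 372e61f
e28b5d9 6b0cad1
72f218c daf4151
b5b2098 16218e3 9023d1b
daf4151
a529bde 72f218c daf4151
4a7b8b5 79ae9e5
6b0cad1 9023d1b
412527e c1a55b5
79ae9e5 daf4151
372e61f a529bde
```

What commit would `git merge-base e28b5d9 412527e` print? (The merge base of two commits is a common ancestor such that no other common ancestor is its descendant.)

daf4151

Ancestors of e28b5d9: {372e61f, 6b0cad1, 72f218c, 9023d1b, a529bde, daf4151, e28b5d9}.
Ancestors of 412527e: {412527e, c1a55b5, daf4151}.
Common ancestors: {daf4151}.
The only common ancestor is daf4151, so it is the merge base.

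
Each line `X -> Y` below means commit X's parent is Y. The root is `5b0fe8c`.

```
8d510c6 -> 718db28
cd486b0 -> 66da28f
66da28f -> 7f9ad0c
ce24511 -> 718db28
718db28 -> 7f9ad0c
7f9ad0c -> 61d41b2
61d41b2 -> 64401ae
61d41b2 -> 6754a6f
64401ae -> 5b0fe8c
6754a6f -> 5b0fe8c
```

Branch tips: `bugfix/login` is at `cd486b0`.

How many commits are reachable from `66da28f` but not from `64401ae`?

Reachable from 66da28f: {5b0fe8c, 61d41b2, 64401ae, 66da28f, 6754a6f, 7f9ad0c}.
Reachable from 64401ae: {5b0fe8c, 64401ae}.
In 66da28f's history but not 64401ae's: {61d41b2, 66da28f, 6754a6f, 7f9ad0c} — 4 commits.

4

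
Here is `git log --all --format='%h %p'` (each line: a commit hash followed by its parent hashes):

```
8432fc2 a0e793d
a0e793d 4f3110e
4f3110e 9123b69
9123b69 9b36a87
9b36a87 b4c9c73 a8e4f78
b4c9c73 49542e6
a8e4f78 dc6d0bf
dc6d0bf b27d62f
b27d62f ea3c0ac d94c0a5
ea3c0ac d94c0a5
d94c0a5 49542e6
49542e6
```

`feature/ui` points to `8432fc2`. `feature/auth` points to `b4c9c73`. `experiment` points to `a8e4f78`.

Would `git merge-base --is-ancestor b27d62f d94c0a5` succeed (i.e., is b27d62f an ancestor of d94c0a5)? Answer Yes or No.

No

Ancestors of d94c0a5: {49542e6, d94c0a5}.
b27d62f is not in that set, so it is not an ancestor of d94c0a5.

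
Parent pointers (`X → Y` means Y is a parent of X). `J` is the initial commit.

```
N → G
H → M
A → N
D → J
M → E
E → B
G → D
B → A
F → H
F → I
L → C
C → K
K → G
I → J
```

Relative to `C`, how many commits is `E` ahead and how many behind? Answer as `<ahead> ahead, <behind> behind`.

4 ahead, 2 behind

Reachable from E: {A, B, D, E, G, J, N}.
Reachable from C: {C, D, G, J, K}.
Only in E's history (ahead): {A, B, E, N} — 4.
Only in C's history (behind): {C, K} — 2.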